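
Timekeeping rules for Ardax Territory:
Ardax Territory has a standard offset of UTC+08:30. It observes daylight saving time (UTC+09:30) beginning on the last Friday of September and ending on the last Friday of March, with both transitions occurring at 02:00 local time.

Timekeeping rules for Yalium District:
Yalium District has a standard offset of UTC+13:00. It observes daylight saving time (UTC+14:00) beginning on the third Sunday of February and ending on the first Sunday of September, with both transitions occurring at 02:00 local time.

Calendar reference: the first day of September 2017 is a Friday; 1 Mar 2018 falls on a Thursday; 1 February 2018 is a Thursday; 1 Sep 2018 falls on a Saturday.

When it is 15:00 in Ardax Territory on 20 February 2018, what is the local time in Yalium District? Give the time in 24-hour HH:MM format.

19:30

1 September 2017 is a Friday, so Fridays fall on 1, 8, 15, 22, 29; the last is September 29.
1 March 2018 is a Thursday, so Fridays fall on 2, 9, 16, 23, 30; the last is March 30.
Daylight saving runs 29 September 2017 – 30 March 2018; 20 February 2018 is inside that window, so Ardax Territory is at UTC+09:30.
15:00 Ardax Territory − 9h30m = 05:30 UTC.
1 February 2018 is a Thursday, so the first Sunday is February 4 and the third is February 18.
1 September 2018 is a Saturday, so the first Sunday is September 2.
At the standard offset (UTC+13:00), 05:30 UTC + 13h = 18:30 Yalium District standard time.
The standard-time date in Yalium District, 20 February 2018, lies within the daylight-saving period (18 February – 2 September), so Yalium District is on daylight time, UTC+14:00.
05:30 UTC + 14h = 19:30 Yalium District.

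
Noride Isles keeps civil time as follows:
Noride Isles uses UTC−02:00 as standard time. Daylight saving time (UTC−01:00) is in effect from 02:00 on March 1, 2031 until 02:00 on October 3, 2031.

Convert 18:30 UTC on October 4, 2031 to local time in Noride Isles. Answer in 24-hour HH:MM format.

At the standard offset (UTC−02:00), 18:30 UTC − 2h = 16:30 Noride Isles standard time.
Daylight saving runs 1 March – 3 October; the standard-time date in Noride Isles, October 4, 2031, is outside that window, so Noride Isles is on standard time at UTC−02:00.
18:30 UTC − 2h = 16:30 local.

16:30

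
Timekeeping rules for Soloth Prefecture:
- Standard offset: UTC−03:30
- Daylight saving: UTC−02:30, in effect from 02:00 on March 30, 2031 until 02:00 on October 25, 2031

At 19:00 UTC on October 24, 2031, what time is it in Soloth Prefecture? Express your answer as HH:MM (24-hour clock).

At the standard offset (UTC−03:30), 19:00 UTC − 3h30m = 15:30 Soloth Prefecture standard time.
The standard-time date in Soloth Prefecture, October 24, 2031, falls between 30 March and 25 October, so daylight saving is in effect and Soloth Prefecture is at UTC−02:30.
19:00 UTC − 2h30m = 16:30 local.

16:30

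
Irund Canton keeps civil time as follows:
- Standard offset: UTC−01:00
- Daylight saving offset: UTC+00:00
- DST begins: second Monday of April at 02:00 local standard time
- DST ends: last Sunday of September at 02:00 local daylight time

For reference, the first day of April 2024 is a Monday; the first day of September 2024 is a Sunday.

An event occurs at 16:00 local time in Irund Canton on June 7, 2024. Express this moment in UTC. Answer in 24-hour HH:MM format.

16:00

1 April 2024 is a Monday, so the first Monday is April 1 and the second is April 8.
1 September 2024 is a Sunday, so Sundays fall on 1, 8, 15, 22, 29; the last is September 29.
Daylight saving runs 8 April – 29 September; June 7, 2024 is inside that window, so Irund Canton is at UTC+00:00.
16:00 local − 0h = 16:00 UTC.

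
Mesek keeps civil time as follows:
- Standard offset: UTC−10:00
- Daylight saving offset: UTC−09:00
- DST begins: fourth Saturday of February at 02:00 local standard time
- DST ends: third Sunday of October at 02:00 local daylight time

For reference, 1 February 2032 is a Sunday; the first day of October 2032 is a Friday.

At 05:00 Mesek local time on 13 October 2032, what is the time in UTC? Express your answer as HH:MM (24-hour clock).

1 February 2032 is a Sunday, so the first Saturday is February 7 and the fourth is February 28.
1 October 2032 is a Friday, so the first Sunday is October 3 and the third is October 17.
13 October 2032 falls between 28 February and 17 October, so daylight saving is in effect and Mesek is at UTC−09:00.
05:00 local + 9h = 14:00 UTC.

14:00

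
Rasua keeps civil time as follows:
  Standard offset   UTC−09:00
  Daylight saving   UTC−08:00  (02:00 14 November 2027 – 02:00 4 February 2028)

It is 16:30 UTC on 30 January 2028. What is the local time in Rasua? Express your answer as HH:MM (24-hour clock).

At the standard offset (UTC−09:00), 16:30 UTC − 9h = 07:30 Rasua standard time.
The standard-time date in Rasua, 30 January 2028, lies within the daylight-saving period (14 November 2027 – 4 February 2028), so Rasua is on daylight time, UTC−08:00.
16:30 UTC − 8h = 08:30 local.

08:30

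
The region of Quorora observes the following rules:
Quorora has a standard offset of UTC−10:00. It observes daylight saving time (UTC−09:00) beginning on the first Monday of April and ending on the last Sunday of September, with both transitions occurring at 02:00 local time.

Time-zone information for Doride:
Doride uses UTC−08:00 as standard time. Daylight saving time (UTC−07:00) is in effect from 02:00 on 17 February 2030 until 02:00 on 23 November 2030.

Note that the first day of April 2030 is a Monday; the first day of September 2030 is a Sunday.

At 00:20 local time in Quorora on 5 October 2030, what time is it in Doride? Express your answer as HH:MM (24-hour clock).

03:20

1 April 2030 is a Monday, so the first Monday is April 1.
1 September 2030 is a Sunday, so Sundays fall on 1, 8, 15, 22, 29; the last is September 29.
5 October 2030 does not fall between 1 April and 29 September, so daylight saving is not in effect and Quorora is at UTC−10:00.
00:20 Quorora + 10h = 10:20 UTC.
At the standard offset (UTC−08:00), 10:20 UTC − 8h = 02:20 Doride standard time.
The standard-time date in Doride, 5 October 2030, falls between 17 February and 23 November, so daylight saving is in effect and Doride is at UTC−07:00.
10:20 UTC − 7h = 03:20 Doride.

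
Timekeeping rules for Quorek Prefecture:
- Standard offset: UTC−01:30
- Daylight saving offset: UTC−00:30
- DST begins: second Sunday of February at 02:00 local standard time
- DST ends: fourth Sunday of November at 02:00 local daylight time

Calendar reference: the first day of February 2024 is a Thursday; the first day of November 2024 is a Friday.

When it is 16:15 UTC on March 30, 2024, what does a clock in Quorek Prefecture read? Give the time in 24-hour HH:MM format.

15:45

1 February 2024 is a Thursday, so the first Sunday is February 4 and the second is February 11.
1 November 2024 is a Friday, so the first Sunday is November 3 and the fourth is November 24.
At the standard offset (UTC−01:30), 16:15 UTC − 1h30m = 14:45 Quorek Prefecture standard time.
The standard-time date in Quorek Prefecture, March 30, 2024, falls between 11 February and 24 November, so daylight saving is in effect and Quorek Prefecture is at UTC−00:30.
16:15 UTC − 0h30m = 15:45 local.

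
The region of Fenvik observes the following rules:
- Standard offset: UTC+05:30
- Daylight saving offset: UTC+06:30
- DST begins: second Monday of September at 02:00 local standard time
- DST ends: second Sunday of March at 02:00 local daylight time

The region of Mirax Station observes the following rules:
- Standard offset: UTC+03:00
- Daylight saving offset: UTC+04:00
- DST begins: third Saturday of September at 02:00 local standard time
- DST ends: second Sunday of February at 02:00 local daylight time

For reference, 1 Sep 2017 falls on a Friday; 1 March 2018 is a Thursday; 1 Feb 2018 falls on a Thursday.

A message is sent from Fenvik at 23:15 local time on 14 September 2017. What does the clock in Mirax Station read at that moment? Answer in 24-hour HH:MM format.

1 September 2017 is a Friday, so the first Monday is September 4 and the second is September 11.
1 March 2018 is a Thursday, so the first Sunday is March 4 and the second is March 11.
14 September 2017 lies within the daylight-saving period (11 September 2017 – 11 March 2018), so Fenvik is on daylight time, UTC+06:30.
23:15 Fenvik − 6h30m = 16:45 UTC.
1 September 2017 is a Friday, so the first Saturday is September 2 and the third is September 16.
1 February 2018 is a Thursday, so the first Sunday is February 4 and the second is February 11.
At the standard offset (UTC+03:00), 16:45 UTC + 3h = 19:45 Mirax Station standard time.
The standard-time date in Mirax Station, 14 September 2017, does not fall between 16 September 2017 and 11 February 2018, so daylight saving is not in effect and Mirax Station is at UTC+03:00.
16:45 UTC + 3h = 19:45 Mirax Station.

19:45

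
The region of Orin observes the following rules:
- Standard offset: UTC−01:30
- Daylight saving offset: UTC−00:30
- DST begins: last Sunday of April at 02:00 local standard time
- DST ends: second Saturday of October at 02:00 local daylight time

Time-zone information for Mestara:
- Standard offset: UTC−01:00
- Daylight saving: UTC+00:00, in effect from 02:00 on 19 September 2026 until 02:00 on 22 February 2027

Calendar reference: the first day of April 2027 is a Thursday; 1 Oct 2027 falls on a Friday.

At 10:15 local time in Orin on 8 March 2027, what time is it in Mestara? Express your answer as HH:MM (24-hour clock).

10:45

1 April 2027 is a Thursday, so Sundays fall on 4, 11, 18, 25; the last is April 25.
1 October 2027 is a Friday, so the first Saturday is October 2 and the second is October 9.
Daylight saving runs 25 April – 9 October; 8 March 2027 is outside that window, so Orin is on standard time at UTC−01:30.
10:15 Orin + 1h30m = 11:45 UTC.
At the standard offset (UTC−01:00), 11:45 UTC − 1h = 10:45 Mestara standard time.
Daylight saving runs 19 September 2026 – 22 February 2027; the standard-time date in Mestara, 8 March 2027, is outside that window, so Mestara is on standard time at UTC−01:00.
11:45 UTC − 1h = 10:45 Mestara.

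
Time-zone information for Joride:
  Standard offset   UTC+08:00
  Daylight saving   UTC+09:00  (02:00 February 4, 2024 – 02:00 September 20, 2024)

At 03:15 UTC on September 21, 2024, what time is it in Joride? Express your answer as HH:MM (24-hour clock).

11:15

At the standard offset (UTC+08:00), 03:15 UTC + 8h = 11:15 Joride standard time.
The standard-time date in Joride, September 21, 2024, is outside the daylight-saving period (4 February – 20 September), so Joride is on standard time, UTC+08:00.
03:15 UTC + 8h = 11:15 local.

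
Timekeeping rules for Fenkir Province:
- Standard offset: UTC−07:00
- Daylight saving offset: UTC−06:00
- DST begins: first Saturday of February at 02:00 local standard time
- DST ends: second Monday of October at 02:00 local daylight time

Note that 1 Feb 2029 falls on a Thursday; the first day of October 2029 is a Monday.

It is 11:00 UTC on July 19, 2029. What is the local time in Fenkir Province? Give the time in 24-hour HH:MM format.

05:00

1 February 2029 is a Thursday, so the first Saturday is February 3.
1 October 2029 is a Monday, so the first Monday is October 1 and the second is October 8.
At the standard offset (UTC−07:00), 11:00 UTC − 7h = 04:00 Fenkir Province standard time.
The standard-time date in Fenkir Province, July 19, 2029, falls between 3 February and 8 October, so daylight saving is in effect and Fenkir Province is at UTC−06:00.
11:00 UTC − 6h = 05:00 local.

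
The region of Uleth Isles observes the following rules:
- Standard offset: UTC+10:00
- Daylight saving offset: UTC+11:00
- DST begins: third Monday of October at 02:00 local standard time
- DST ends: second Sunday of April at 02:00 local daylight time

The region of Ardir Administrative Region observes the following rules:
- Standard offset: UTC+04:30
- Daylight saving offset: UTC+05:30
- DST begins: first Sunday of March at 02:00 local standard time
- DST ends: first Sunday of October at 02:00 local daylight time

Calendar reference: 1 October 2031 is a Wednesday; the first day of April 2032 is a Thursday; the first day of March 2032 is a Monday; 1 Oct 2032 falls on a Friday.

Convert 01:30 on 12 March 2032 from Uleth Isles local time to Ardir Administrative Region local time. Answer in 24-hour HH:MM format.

1 October 2031 is a Wednesday, so the first Monday is October 6 and the third is October 20.
1 April 2032 is a Thursday, so the first Sunday is April 4 and the second is April 11.
12 March 2032 lies within the daylight-saving period (20 October 2031 – 11 April 2032), so Uleth Isles is on daylight time, UTC+11:00.
01:30 Uleth Isles − 11h = 14:30 UTC (rolling into the previous day, 11 March 2032).
1 March 2032 is a Monday, so the first Sunday is March 7.
1 October 2032 is a Friday, so the first Sunday is October 3.
At the standard offset (UTC+04:30), 14:30 UTC + 4h30m = 19:00 Ardir Administrative Region standard time.
The standard-time date in Ardir Administrative Region, 11 March 2032, falls between 7 March and 3 October, so daylight saving is in effect and Ardir Administrative Region is at UTC+05:30.
14:30 UTC + 5h30m = 20:00 Ardir Administrative Region.

20:00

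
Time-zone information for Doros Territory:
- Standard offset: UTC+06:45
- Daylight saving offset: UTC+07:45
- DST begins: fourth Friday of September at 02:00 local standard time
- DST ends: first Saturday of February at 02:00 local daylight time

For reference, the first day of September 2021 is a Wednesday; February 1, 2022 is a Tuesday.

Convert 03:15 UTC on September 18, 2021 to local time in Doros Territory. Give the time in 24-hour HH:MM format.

1 September 2021 is a Wednesday, so the first Friday is September 3 and the fourth is September 24.
1 February 2022 is a Tuesday, so the first Saturday is February 5.
At the standard offset (UTC+06:45), 03:15 UTC + 6h45m = 10:00 Doros Territory standard time.
Daylight saving runs 24 September 2021 – 5 February 2022; the standard-time date in Doros Territory, September 18, 2021, is outside that window, so Doros Territory is on standard time at UTC+06:45.
03:15 UTC + 6h45m = 10:00 local.

10:00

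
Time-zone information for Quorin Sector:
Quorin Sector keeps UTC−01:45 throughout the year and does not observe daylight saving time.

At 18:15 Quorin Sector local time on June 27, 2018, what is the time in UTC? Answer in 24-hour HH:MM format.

20:00

Quorin Sector has no daylight saving, so its offset is UTC−01:45 year-round.
18:15 local + 1h45m = 20:00 UTC.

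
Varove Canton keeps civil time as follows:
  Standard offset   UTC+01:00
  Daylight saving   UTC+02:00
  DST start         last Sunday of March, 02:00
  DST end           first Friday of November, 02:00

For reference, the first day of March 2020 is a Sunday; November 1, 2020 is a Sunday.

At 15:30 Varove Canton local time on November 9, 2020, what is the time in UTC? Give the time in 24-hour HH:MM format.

1 March 2020 is a Sunday, so Sundays fall on 1, 8, 15, 22, 29; the last is March 29.
1 November 2020 is a Sunday, so the first Friday is November 6.
November 9, 2020 is outside the daylight-saving period (29 March – 6 November), so Varove Canton is on standard time, UTC+01:00.
15:30 local − 1h = 14:30 UTC.

14:30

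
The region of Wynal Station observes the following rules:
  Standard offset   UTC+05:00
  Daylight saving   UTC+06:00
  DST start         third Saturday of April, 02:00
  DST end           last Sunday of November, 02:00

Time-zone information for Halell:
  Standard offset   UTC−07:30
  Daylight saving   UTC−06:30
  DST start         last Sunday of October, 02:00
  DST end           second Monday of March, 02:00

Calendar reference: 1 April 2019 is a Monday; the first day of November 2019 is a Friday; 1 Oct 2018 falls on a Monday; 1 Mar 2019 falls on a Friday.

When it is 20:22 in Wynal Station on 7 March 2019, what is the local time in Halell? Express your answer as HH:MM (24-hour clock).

08:52

1 April 2019 is a Monday, so the first Saturday is April 6 and the third is April 20.
1 November 2019 is a Friday, so Sundays fall on 3, 10, 17, 24; the last is November 24.
7 March 2019 is outside the daylight-saving period (20 April – 24 November), so Wynal Station is on standard time, UTC+05:00.
20:22 Wynal Station − 5h = 15:22 UTC.
1 October 2018 is a Monday, so Sundays fall on 7, 14, 21, 28; the last is October 28.
1 March 2019 is a Friday, so the first Monday is March 4 and the second is March 11.
At the standard offset (UTC−07:30), 15:22 UTC − 7h30m = 07:52 Halell standard time.
The standard-time date in Halell, 7 March 2019, falls between 28 October 2018 and 11 March 2019, so daylight saving is in effect and Halell is at UTC−06:30.
15:22 UTC − 6h30m = 08:52 Halell.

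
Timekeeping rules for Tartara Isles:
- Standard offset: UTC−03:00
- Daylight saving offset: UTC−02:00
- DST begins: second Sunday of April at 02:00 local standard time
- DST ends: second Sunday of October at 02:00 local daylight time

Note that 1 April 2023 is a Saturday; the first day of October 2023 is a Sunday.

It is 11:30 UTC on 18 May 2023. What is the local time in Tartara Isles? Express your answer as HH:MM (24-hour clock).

09:30

1 April 2023 is a Saturday, so the first Sunday is April 2 and the second is April 9.
1 October 2023 is a Sunday, so the first Sunday is October 1 and the second is October 8.
At the standard offset (UTC−03:00), 11:30 UTC − 3h = 08:30 Tartara Isles standard time.
The standard-time date in Tartara Isles, 18 May 2023, falls between 9 April and 8 October, so daylight saving is in effect and Tartara Isles is at UTC−02:00.
11:30 UTC − 2h = 09:30 local.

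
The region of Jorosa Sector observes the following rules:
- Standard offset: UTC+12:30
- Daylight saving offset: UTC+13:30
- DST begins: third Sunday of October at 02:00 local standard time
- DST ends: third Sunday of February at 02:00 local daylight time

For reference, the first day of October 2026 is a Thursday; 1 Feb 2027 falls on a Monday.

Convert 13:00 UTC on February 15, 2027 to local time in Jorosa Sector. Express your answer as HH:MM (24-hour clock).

02:30

1 October 2026 is a Thursday, so the first Sunday is October 4 and the third is October 18.
1 February 2027 is a Monday, so the first Sunday is February 7 and the third is February 21.
At the standard offset (UTC+12:30), 13:00 UTC + 12h30m = 01:30 Jorosa Sector standard time (rolling into the next day, 16 February 2027).
The standard-time date in Jorosa Sector, February 16, 2027, falls between 18 October 2026 and 21 February 2027, so daylight saving is in effect and Jorosa Sector is at UTC+13:30.
13:00 UTC + 13h30m = 02:30 local (rolling into the next day, 16 February 2027).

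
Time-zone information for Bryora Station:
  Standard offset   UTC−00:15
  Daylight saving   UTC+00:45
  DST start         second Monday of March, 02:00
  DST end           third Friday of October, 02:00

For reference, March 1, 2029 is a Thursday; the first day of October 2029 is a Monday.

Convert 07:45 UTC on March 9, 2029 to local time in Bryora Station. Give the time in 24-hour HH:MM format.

07:30

1 March 2029 is a Thursday, so the first Monday is March 5 and the second is March 12.
1 October 2029 is a Monday, so the first Friday is October 5 and the third is October 19.
At the standard offset (UTC−00:15), 07:45 UTC − 0h15m = 07:30 Bryora Station standard time.
Daylight saving runs 12 March – 19 October; the standard-time date in Bryora Station, March 9, 2029, is outside that window, so Bryora Station is on standard time at UTC−00:15.
07:45 UTC − 0h15m = 07:30 local.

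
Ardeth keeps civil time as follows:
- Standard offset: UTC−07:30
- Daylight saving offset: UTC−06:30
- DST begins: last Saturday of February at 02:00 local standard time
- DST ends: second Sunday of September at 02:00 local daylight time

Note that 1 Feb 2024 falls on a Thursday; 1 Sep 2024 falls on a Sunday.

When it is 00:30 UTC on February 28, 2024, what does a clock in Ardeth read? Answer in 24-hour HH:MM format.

18:00

1 February 2024 is a Thursday, so Saturdays fall on 3, 10, 17, 24; the last is February 24.
1 September 2024 is a Sunday, so the first Sunday is September 1 and the second is September 8.
At the standard offset (UTC−07:30), 00:30 UTC − 7h30m = 17:00 Ardeth standard time (rolling into the previous day, 27 February 2024).
The standard-time date in Ardeth, February 27, 2024, falls between 24 February and 8 September, so daylight saving is in effect and Ardeth is at UTC−06:30.
00:30 UTC − 6h30m = 18:00 local (rolling into the previous day, 27 February 2024).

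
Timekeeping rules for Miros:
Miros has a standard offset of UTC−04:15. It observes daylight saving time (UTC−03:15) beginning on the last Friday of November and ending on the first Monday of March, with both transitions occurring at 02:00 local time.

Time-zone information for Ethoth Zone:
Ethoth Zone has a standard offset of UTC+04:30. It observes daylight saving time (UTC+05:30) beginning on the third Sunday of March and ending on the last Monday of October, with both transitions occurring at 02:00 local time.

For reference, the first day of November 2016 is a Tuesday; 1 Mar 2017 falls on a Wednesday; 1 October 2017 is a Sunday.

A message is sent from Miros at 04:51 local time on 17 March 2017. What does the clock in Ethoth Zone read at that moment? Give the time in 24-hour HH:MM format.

13:36

1 November 2016 is a Tuesday, so Fridays fall on 4, 11, 18, 25; the last is November 25.
1 March 2017 is a Wednesday, so the first Monday is March 6.
Daylight saving runs 25 November 2016 – 6 March 2017; 17 March 2017 is outside that window, so Miros is on standard time at UTC−04:15.
04:51 Miros + 4h15m = 09:06 UTC.
1 March 2017 is a Wednesday, so the first Sunday is March 5 and the third is March 19.
1 October 2017 is a Sunday, so Mondays fall on 2, 9, 16, 23, 30; the last is October 30.
At the standard offset (UTC+04:30), 09:06 UTC + 4h30m = 13:36 Ethoth Zone standard time.
The standard-time date in Ethoth Zone, 17 March 2017, is outside the daylight-saving period (19 March – 30 October), so Ethoth Zone is on standard time, UTC+04:30.
09:06 UTC + 4h30m = 13:36 Ethoth Zone.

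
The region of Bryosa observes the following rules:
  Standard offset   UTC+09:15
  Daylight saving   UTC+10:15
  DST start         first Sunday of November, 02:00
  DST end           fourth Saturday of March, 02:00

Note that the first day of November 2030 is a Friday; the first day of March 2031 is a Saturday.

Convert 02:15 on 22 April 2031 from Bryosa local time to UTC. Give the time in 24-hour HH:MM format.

17:00

1 November 2030 is a Friday, so the first Sunday is November 3.
1 March 2031 is a Saturday, so the first Saturday is March 1 and the fourth is March 22.
Daylight saving runs 3 November 2030 – 22 March 2031; 22 April 2031 is outside that window, so Bryosa is on standard time at UTC+09:15.
02:15 local − 9h15m = 17:00 UTC (rolling into the previous day, 21 April 2031).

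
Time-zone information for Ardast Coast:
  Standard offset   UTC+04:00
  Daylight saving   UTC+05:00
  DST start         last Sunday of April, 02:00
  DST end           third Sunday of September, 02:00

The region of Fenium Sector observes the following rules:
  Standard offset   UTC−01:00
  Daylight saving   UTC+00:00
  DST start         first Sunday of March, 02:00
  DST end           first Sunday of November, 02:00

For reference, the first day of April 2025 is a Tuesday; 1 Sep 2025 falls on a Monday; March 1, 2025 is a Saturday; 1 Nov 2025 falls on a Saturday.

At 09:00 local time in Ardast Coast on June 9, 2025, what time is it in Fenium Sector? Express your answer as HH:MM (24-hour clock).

1 April 2025 is a Tuesday, so Sundays fall on 6, 13, 20, 27; the last is April 27.
1 September 2025 is a Monday, so the first Sunday is September 7 and the third is September 21.
June 9, 2025 falls between 27 April and 21 September, so daylight saving is in effect and Ardast Coast is at UTC+05:00.
09:00 Ardast Coast − 5h = 04:00 UTC.
1 March 2025 is a Saturday, so the first Sunday is March 2.
1 November 2025 is a Saturday, so the first Sunday is November 2.
At the standard offset (UTC−01:00), 04:00 UTC − 1h = 03:00 Fenium Sector standard time.
Daylight saving runs 2 March – 2 November; the standard-time date in Fenium Sector, June 9, 2025, is inside that window, so Fenium Sector is at UTC+00:00.
04:00 UTC + 0h = 04:00 Fenium Sector.

04:00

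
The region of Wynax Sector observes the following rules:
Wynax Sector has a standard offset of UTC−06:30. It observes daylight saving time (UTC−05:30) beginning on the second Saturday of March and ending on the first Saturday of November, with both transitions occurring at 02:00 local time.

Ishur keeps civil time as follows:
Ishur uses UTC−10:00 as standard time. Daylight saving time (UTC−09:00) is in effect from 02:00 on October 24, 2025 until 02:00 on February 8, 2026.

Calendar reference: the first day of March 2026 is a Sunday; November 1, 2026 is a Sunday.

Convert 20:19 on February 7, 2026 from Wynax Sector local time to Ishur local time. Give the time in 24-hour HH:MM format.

17:49

1 March 2026 is a Sunday, so the first Saturday is March 7 and the second is March 14.
1 November 2026 is a Sunday, so the first Saturday is November 7.
Daylight saving runs 14 March – 7 November; February 7, 2026 is outside that window, so Wynax Sector is on standard time at UTC−06:30.
20:19 Wynax Sector + 6h30m = 02:49 UTC (rolling into the next day, 8 February 2026).
At the standard offset (UTC−10:00), 02:49 UTC − 10h = 16:49 Ishur standard time (rolling into the previous day, 7 February 2026).
The standard-time date in Ishur, February 7, 2026, falls between 24 October 2025 and 8 February 2026, so daylight saving is in effect and Ishur is at UTC−09:00.
02:49 UTC − 9h = 17:49 Ishur (rolling into the previous day, 7 February 2026).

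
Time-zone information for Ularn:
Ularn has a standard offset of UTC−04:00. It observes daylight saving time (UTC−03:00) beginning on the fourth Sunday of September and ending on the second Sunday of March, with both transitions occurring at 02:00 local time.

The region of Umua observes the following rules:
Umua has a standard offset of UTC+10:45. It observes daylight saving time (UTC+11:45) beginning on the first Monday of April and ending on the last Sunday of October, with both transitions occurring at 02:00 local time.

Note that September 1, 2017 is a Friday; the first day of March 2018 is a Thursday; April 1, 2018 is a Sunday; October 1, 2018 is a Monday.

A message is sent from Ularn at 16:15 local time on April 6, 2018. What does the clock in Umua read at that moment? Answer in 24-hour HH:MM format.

1 September 2017 is a Friday, so the first Sunday is September 3 and the fourth is September 24.
1 March 2018 is a Thursday, so the first Sunday is March 4 and the second is March 11.
Daylight saving runs 24 September 2017 – 11 March 2018; April 6, 2018 is outside that window, so Ularn is on standard time at UTC−04:00.
16:15 Ularn + 4h = 20:15 UTC.
1 April 2018 is a Sunday, so the first Monday is April 2.
1 October 2018 is a Monday, so Sundays fall on 7, 14, 21, 28; the last is October 28.
At the standard offset (UTC+10:45), 20:15 UTC + 10h45m = 07:00 Umua standard time (rolling into the next day, 7 April 2018).
The standard-time date in Umua, April 7, 2018, lies within the daylight-saving period (2 April – 28 October), so Umua is on daylight time, UTC+11:45.
20:15 UTC + 11h45m = 08:00 Umua (rolling into the next day, 7 April 2018).

08:00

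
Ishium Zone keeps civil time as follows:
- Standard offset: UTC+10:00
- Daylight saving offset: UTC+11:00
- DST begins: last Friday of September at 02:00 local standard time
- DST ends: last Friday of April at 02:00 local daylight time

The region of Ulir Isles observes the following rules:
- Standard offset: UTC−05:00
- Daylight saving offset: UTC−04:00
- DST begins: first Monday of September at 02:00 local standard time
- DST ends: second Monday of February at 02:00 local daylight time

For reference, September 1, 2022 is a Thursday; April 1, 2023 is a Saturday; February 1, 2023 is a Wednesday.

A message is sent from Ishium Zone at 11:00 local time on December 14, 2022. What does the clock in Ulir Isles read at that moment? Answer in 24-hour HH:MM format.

1 September 2022 is a Thursday, so Fridays fall on 2, 9, 16, 23, 30; the last is September 30.
1 April 2023 is a Saturday, so Fridays fall on 7, 14, 21, 28; the last is April 28.
Daylight saving runs 30 September 2022 – 28 April 2023; December 14, 2022 is inside that window, so Ishium Zone is at UTC+11:00.
11:00 Ishium Zone − 11h = 00:00 UTC.
1 September 2022 is a Thursday, so the first Monday is September 5.
1 February 2023 is a Wednesday, so the first Monday is February 6 and the second is February 13.
At the standard offset (UTC−05:00), 00:00 UTC − 5h = 19:00 Ulir Isles standard time (rolling into the previous day, 13 December 2022).
The standard-time date in Ulir Isles, December 13, 2022, lies within the daylight-saving period (5 September 2022 – 13 February 2023), so Ulir Isles is on daylight time, UTC−04:00.
00:00 UTC − 4h = 20:00 Ulir Isles (rolling into the previous day, 13 December 2022).

20:00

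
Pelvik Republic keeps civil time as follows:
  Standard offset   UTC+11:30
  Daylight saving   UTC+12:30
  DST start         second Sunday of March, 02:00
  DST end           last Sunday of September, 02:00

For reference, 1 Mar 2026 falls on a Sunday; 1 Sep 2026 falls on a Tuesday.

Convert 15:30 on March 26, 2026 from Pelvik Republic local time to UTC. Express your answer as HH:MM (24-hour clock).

1 March 2026 is a Sunday, so the first Sunday is March 1 and the second is March 8.
1 September 2026 is a Tuesday, so Sundays fall on 6, 13, 20, 27; the last is September 27.
March 26, 2026 falls between 8 March and 27 September, so daylight saving is in effect and Pelvik Republic is at UTC+12:30.
15:30 local − 12h30m = 03:00 UTC.

03:00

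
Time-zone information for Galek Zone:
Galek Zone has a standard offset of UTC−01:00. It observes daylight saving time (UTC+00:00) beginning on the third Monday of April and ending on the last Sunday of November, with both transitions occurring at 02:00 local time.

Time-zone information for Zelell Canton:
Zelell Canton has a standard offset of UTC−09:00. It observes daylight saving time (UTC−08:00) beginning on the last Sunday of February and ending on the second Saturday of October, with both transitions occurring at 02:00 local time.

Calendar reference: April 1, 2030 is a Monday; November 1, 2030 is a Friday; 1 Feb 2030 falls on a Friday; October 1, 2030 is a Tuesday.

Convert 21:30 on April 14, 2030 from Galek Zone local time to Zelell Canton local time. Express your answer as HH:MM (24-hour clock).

14:30

1 April 2030 is a Monday, so the first Monday is April 1 and the third is April 15.
1 November 2030 is a Friday, so Sundays fall on 3, 10, 17, 24; the last is November 24.
Daylight saving runs 15 April – 24 November; April 14, 2030 is outside that window, so Galek Zone is on standard time at UTC−01:00.
21:30 Galek Zone + 1h = 22:30 UTC.
1 February 2030 is a Friday, so Sundays fall on 3, 10, 17, 24; the last is February 24.
1 October 2030 is a Tuesday, so the first Saturday is October 5 and the second is October 12.
At the standard offset (UTC−09:00), 22:30 UTC − 9h = 13:30 Zelell Canton standard time.
The standard-time date in Zelell Canton, April 14, 2030, falls between 24 February and 12 October, so daylight saving is in effect and Zelell Canton is at UTC−08:00.
22:30 UTC − 8h = 14:30 Zelell Canton.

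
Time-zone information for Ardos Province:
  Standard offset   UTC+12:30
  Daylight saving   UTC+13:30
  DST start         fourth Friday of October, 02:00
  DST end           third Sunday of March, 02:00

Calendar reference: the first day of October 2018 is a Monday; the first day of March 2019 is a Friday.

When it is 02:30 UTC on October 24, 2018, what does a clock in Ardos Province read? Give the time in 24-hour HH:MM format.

15:00

1 October 2018 is a Monday, so the first Friday is October 5 and the fourth is October 26.
1 March 2019 is a Friday, so the first Sunday is March 3 and the third is March 17.
At the standard offset (UTC+12:30), 02:30 UTC + 12h30m = 15:00 Ardos Province standard time.
The standard-time date in Ardos Province, October 24, 2018, does not fall between 26 October 2018 and 17 March 2019, so daylight saving is not in effect and Ardos Province is at UTC+12:30.
02:30 UTC + 12h30m = 15:00 local.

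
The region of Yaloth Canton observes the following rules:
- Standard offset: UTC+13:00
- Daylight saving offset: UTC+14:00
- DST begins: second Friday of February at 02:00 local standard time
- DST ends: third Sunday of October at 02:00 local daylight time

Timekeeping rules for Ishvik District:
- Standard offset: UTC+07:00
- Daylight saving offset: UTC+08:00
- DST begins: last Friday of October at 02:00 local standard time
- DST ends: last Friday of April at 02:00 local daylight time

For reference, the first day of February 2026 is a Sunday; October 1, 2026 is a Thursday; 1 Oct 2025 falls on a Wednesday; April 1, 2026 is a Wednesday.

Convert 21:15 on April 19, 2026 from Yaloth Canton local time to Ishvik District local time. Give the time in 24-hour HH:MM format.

15:15

1 February 2026 is a Sunday, so the first Friday is February 6 and the second is February 13.
1 October 2026 is a Thursday, so the first Sunday is October 4 and the third is October 18.
April 19, 2026 falls between 13 February and 18 October, so daylight saving is in effect and Yaloth Canton is at UTC+14:00.
21:15 Yaloth Canton − 14h = 07:15 UTC.
1 October 2025 is a Wednesday, so Fridays fall on 3, 10, 17, 24, 31; the last is October 31.
1 April 2026 is a Wednesday, so Fridays fall on 3, 10, 17, 24; the last is April 24.
At the standard offset (UTC+07:00), 07:15 UTC + 7h = 14:15 Ishvik District standard time.
The standard-time date in Ishvik District, April 19, 2026, falls between 31 October 2025 and 24 April 2026, so daylight saving is in effect and Ishvik District is at UTC+08:00.
07:15 UTC + 8h = 15:15 Ishvik District.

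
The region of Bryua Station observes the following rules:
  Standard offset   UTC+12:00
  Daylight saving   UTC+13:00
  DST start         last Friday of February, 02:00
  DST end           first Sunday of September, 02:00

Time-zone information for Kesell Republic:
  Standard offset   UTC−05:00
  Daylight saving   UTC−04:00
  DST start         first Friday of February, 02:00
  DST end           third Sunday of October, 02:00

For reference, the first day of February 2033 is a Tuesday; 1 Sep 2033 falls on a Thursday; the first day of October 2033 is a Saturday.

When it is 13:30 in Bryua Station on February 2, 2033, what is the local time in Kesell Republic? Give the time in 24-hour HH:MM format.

20:30

1 February 2033 is a Tuesday, so Fridays fall on 4, 11, 18, 25; the last is February 25.
1 September 2033 is a Thursday, so the first Sunday is September 4.
February 2, 2033 does not fall between 25 February and 4 September, so daylight saving is not in effect and Bryua Station is at UTC+12:00.
13:30 Bryua Station − 12h = 01:30 UTC.
1 February 2033 is a Tuesday, so the first Friday is February 4.
1 October 2033 is a Saturday, so the first Sunday is October 2 and the third is October 16.
At the standard offset (UTC−05:00), 01:30 UTC − 5h = 20:30 Kesell Republic standard time (rolling into the previous day, 1 February 2033).
The standard-time date in Kesell Republic, February 1, 2033, is outside the daylight-saving period (4 February – 16 October), so Kesell Republic is on standard time, UTC−05:00.
01:30 UTC − 5h = 20:30 Kesell Republic (rolling into the previous day, 1 February 2033).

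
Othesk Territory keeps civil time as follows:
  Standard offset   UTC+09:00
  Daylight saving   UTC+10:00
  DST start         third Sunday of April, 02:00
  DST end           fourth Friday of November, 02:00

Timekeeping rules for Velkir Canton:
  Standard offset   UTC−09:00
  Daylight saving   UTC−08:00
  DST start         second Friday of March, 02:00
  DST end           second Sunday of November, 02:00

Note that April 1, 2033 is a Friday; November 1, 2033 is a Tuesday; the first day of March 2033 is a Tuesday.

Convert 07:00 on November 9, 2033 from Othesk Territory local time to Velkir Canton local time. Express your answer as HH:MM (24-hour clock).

13:00

1 April 2033 is a Friday, so the first Sunday is April 3 and the third is April 17.
1 November 2033 is a Tuesday, so the first Friday is November 4 and the fourth is November 25.
Daylight saving runs 17 April – 25 November; November 9, 2033 is inside that window, so Othesk Territory is at UTC+10:00.
07:00 Othesk Territory − 10h = 21:00 UTC (rolling into the previous day, 8 November 2033).
1 March 2033 is a Tuesday, so the first Friday is March 4 and the second is March 11.
1 November 2033 is a Tuesday, so the first Sunday is November 6 and the second is November 13.
At the standard offset (UTC−09:00), 21:00 UTC − 9h = 12:00 Velkir Canton standard time.
Daylight saving runs 11 March – 13 November; the standard-time date in Velkir Canton, November 8, 2033, is inside that window, so Velkir Canton is at UTC−08:00.
21:00 UTC − 8h = 13:00 Velkir Canton.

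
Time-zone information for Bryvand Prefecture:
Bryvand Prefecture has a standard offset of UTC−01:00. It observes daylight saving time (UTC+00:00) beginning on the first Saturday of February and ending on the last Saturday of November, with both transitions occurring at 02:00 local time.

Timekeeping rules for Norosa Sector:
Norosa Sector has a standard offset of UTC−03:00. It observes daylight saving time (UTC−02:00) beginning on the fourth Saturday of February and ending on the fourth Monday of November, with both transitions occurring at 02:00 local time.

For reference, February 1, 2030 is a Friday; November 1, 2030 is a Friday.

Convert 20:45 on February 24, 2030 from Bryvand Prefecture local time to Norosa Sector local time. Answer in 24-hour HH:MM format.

18:45

1 February 2030 is a Friday, so the first Saturday is February 2.
1 November 2030 is a Friday, so Saturdays fall on 2, 9, 16, 23, 30; the last is November 30.
February 24, 2030 falls between 2 February and 30 November, so daylight saving is in effect and Bryvand Prefecture is at UTC+00:00.
20:45 Bryvand Prefecture − 0h = 20:45 UTC.
1 February 2030 is a Friday, so the first Saturday is February 2 and the fourth is February 23.
1 November 2030 is a Friday, so the first Monday is November 4 and the fourth is November 25.
At the standard offset (UTC−03:00), 20:45 UTC − 3h = 17:45 Norosa Sector standard time.
Daylight saving runs 23 February – 25 November; the standard-time date in Norosa Sector, February 24, 2030, is inside that window, so Norosa Sector is at UTC−02:00.
20:45 UTC − 2h = 18:45 Norosa Sector.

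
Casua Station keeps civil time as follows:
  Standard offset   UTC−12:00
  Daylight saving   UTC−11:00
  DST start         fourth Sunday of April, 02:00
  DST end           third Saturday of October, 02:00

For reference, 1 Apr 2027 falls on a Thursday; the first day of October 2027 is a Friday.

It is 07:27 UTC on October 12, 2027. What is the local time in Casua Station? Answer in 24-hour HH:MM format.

1 April 2027 is a Thursday, so the first Sunday is April 4 and the fourth is April 25.
1 October 2027 is a Friday, so the first Saturday is October 2 and the third is October 16.
At the standard offset (UTC−12:00), 07:27 UTC − 12h = 19:27 Casua Station standard time (rolling into the previous day, 11 October 2027).
Daylight saving runs 25 April – 16 October; the standard-time date in Casua Station, October 11, 2027, is inside that window, so Casua Station is at UTC−11:00.
07:27 UTC − 11h = 20:27 local (rolling into the previous day, 11 October 2027).

20:27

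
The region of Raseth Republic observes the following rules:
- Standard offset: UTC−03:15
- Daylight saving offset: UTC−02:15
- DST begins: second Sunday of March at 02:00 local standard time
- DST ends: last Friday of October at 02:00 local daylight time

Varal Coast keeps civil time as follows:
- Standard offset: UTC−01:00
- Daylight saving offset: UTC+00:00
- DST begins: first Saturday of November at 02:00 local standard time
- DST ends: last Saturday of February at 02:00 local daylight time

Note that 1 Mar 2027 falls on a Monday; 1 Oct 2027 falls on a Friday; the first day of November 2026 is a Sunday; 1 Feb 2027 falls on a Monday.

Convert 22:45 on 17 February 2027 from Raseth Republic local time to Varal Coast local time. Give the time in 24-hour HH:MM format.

1 March 2027 is a Monday, so the first Sunday is March 7 and the second is March 14.
1 October 2027 is a Friday, so Fridays fall on 1, 8, 15, 22, 29; the last is October 29.
17 February 2027 does not fall between 14 March and 29 October, so daylight saving is not in effect and Raseth Republic is at UTC−03:15.
22:45 Raseth Republic + 3h15m = 02:00 UTC (rolling into the next day, 18 February 2027).
1 November 2026 is a Sunday, so the first Saturday is November 7.
1 February 2027 is a Monday, so Saturdays fall on 6, 13, 20, 27; the last is February 27.
At the standard offset (UTC−01:00), 02:00 UTC − 1h = 01:00 Varal Coast standard time.
The standard-time date in Varal Coast, 18 February 2027, falls between 7 November 2026 and 27 February 2027, so daylight saving is in effect and Varal Coast is at UTC+00:00.
02:00 UTC + 0h = 02:00 Varal Coast.

02:00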